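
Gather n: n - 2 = n - 2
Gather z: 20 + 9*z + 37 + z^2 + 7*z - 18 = z^2 + 16*z + 39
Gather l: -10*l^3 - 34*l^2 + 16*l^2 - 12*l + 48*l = -10*l^3 - 18*l^2 + 36*l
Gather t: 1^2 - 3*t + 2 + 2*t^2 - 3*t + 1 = 2*t^2 - 6*t + 4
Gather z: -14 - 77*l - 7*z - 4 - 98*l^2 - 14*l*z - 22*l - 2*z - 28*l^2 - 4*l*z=-126*l^2 - 99*l + z*(-18*l - 9) - 18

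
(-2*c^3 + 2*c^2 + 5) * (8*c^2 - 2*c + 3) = -16*c^5 + 20*c^4 - 10*c^3 + 46*c^2 - 10*c + 15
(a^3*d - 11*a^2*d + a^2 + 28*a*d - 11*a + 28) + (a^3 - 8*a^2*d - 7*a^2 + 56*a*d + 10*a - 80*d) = a^3*d + a^3 - 19*a^2*d - 6*a^2 + 84*a*d - a - 80*d + 28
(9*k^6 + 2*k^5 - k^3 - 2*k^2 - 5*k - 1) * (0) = 0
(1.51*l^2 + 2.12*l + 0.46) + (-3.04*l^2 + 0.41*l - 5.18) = -1.53*l^2 + 2.53*l - 4.72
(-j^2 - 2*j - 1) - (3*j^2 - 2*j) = -4*j^2 - 1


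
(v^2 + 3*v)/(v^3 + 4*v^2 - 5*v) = (v + 3)/(v^2 + 4*v - 5)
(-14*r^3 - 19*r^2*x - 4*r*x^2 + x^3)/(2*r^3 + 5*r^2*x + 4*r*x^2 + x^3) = (-7*r + x)/(r + x)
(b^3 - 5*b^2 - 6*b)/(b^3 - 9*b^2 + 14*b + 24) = b/(b - 4)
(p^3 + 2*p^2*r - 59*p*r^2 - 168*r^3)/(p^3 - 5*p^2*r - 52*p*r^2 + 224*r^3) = (p + 3*r)/(p - 4*r)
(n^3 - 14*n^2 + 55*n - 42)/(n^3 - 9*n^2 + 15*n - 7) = (n - 6)/(n - 1)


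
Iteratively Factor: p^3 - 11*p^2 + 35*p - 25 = (p - 1)*(p^2 - 10*p + 25) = (p - 5)*(p - 1)*(p - 5)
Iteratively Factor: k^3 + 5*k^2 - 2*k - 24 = (k + 4)*(k^2 + k - 6) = (k - 2)*(k + 4)*(k + 3)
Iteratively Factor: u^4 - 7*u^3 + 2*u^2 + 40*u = (u)*(u^3 - 7*u^2 + 2*u + 40) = u*(u - 4)*(u^2 - 3*u - 10) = u*(u - 5)*(u - 4)*(u + 2)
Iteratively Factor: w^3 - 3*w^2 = (w - 3)*(w^2) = w*(w - 3)*(w)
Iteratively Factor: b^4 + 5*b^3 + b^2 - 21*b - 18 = (b + 3)*(b^3 + 2*b^2 - 5*b - 6) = (b + 1)*(b + 3)*(b^2 + b - 6) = (b - 2)*(b + 1)*(b + 3)*(b + 3)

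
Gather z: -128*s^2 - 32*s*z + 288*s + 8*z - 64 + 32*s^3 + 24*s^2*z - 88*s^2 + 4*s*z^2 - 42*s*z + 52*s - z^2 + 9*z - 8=32*s^3 - 216*s^2 + 340*s + z^2*(4*s - 1) + z*(24*s^2 - 74*s + 17) - 72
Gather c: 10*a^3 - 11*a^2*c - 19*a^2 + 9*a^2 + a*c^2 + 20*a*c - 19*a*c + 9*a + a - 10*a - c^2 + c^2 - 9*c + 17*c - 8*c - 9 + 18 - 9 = 10*a^3 - 10*a^2 + a*c^2 + c*(-11*a^2 + a)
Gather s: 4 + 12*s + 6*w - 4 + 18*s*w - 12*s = 18*s*w + 6*w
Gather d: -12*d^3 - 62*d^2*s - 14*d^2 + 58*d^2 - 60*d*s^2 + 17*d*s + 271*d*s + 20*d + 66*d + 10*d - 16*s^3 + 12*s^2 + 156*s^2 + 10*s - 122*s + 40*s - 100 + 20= -12*d^3 + d^2*(44 - 62*s) + d*(-60*s^2 + 288*s + 96) - 16*s^3 + 168*s^2 - 72*s - 80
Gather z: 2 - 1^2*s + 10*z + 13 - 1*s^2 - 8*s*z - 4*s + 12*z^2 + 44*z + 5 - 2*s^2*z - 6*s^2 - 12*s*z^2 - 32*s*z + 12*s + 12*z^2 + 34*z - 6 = -7*s^2 + 7*s + z^2*(24 - 12*s) + z*(-2*s^2 - 40*s + 88) + 14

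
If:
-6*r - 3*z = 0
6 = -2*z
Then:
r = 3/2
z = -3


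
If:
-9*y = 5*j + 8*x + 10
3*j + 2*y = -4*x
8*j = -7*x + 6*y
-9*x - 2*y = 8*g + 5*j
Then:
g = -235/34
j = -380/17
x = 20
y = -110/17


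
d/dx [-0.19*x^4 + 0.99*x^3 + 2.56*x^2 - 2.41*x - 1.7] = -0.76*x^3 + 2.97*x^2 + 5.12*x - 2.41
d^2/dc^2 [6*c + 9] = 0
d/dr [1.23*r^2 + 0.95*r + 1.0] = 2.46*r + 0.95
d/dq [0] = 0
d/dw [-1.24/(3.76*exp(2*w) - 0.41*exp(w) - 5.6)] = (9.3248*exp(w) - 0.5084)*exp(w)/(-3.76*exp(2*w) + 0.41*exp(w) + 5.6)^2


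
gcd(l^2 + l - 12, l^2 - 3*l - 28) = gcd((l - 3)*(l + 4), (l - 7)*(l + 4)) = l + 4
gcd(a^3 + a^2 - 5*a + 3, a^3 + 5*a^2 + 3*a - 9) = a^2 + 2*a - 3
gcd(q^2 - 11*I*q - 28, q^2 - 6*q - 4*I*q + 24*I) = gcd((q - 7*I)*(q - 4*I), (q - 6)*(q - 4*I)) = q - 4*I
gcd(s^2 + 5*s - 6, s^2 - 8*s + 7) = s - 1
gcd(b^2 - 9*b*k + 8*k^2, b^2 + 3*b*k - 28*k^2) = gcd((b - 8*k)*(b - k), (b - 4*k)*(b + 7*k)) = 1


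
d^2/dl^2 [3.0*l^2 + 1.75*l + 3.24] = 6.00000000000000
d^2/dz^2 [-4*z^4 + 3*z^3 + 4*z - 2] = 6*z*(3 - 8*z)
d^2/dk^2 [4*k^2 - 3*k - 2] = 8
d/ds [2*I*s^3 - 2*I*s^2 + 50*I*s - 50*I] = I*(6*s^2 - 4*s + 50)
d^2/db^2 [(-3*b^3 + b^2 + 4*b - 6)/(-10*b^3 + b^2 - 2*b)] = 4*(-35*b^6 - 690*b^5 + 1890*b^4 - 197*b^3 + 189*b^2 - 18*b + 12)/(b^3*(1000*b^6 - 300*b^5 + 630*b^4 - 121*b^3 + 126*b^2 - 12*b + 8))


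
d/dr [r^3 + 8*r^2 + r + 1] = 3*r^2 + 16*r + 1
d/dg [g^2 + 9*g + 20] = 2*g + 9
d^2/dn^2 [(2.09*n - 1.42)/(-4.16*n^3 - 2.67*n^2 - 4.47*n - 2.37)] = (-217.012224*n^5 + 155.603136*n^4 + 300.284718*n^3 + 466.438068*n^2 + 97.03683*n + 83.057022)/(71.991296*n^9 + 138.617856*n^8 + 321.036768*n^7 + 439.972083*n^6 + 502.904565*n^5 + 475.157232*n^4 + 329.127813*n^3 + 187.055568*n^2 + 75.322629*n + 13.312053)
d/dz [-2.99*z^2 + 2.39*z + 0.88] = 2.39 - 5.98*z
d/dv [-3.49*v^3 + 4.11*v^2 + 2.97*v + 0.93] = -10.47*v^2 + 8.22*v + 2.97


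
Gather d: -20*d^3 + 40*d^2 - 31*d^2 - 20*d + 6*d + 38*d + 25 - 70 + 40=-20*d^3 + 9*d^2 + 24*d - 5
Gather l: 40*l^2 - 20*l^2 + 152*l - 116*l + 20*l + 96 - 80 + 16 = 20*l^2 + 56*l + 32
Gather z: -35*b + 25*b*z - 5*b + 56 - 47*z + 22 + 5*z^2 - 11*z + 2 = -40*b + 5*z^2 + z*(25*b - 58) + 80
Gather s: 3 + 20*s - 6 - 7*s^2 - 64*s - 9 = -7*s^2 - 44*s - 12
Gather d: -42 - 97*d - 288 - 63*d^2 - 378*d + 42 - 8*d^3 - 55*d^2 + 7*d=-8*d^3 - 118*d^2 - 468*d - 288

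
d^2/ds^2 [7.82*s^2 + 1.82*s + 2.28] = 15.6400000000000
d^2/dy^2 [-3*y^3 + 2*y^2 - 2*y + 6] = 4 - 18*y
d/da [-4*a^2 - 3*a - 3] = -8*a - 3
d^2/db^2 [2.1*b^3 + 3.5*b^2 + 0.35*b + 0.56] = 12.6*b + 7.0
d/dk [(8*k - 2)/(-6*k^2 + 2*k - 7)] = 4*(12*k^2 - 6*k - 13)/(36*k^4 - 24*k^3 + 88*k^2 - 28*k + 49)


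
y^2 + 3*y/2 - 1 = (y - 1/2)*(y + 2)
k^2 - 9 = (k - 3)*(k + 3)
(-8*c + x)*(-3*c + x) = 24*c^2 - 11*c*x + x^2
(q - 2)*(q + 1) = q^2 - q - 2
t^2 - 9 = (t - 3)*(t + 3)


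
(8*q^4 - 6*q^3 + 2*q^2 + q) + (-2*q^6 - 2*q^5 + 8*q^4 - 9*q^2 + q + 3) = -2*q^6 - 2*q^5 + 16*q^4 - 6*q^3 - 7*q^2 + 2*q + 3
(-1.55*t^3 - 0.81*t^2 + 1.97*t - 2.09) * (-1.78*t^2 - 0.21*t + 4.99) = 2.759*t^5 + 1.7673*t^4 - 11.071*t^3 - 0.735400000000001*t^2 + 10.2692*t - 10.4291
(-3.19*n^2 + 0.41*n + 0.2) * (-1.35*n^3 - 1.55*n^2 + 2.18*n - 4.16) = 4.3065*n^5 + 4.391*n^4 - 7.8597*n^3 + 13.8542*n^2 - 1.2696*n - 0.832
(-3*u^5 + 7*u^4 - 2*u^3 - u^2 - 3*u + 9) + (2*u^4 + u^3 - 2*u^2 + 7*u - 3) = -3*u^5 + 9*u^4 - u^3 - 3*u^2 + 4*u + 6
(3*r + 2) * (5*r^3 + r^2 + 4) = 15*r^4 + 13*r^3 + 2*r^2 + 12*r + 8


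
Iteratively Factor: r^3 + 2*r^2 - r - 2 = (r + 1)*(r^2 + r - 2) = (r + 1)*(r + 2)*(r - 1)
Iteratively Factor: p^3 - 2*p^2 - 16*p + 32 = (p - 2)*(p^2 - 16) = (p - 2)*(p + 4)*(p - 4)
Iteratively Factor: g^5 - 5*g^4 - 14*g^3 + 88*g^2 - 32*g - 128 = (g - 4)*(g^4 - g^3 - 18*g^2 + 16*g + 32) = (g - 4)*(g + 4)*(g^3 - 5*g^2 + 2*g + 8) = (g - 4)^2*(g + 4)*(g^2 - g - 2) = (g - 4)^2*(g + 1)*(g + 4)*(g - 2)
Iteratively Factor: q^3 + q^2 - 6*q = (q - 2)*(q^2 + 3*q) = q*(q - 2)*(q + 3)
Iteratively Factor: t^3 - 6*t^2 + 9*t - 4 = (t - 4)*(t^2 - 2*t + 1) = (t - 4)*(t - 1)*(t - 1)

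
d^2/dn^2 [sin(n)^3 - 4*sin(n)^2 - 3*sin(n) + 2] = 9*sin(n)*cos(n)^2 - 16*cos(n)^2 + 8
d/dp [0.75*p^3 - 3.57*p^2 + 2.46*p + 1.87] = 2.25*p^2 - 7.14*p + 2.46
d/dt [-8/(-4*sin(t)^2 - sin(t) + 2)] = -8*(8*sin(t) + 1)*cos(t)/(sin(t) - 2*cos(2*t))^2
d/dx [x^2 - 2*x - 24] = 2*x - 2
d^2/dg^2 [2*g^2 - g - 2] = 4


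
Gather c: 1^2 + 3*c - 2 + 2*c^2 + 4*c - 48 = 2*c^2 + 7*c - 49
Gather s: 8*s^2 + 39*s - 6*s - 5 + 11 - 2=8*s^2 + 33*s + 4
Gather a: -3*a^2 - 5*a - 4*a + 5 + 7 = -3*a^2 - 9*a + 12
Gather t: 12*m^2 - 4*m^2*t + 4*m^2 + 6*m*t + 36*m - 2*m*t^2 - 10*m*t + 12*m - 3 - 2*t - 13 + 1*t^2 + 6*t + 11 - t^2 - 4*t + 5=16*m^2 - 2*m*t^2 + 48*m + t*(-4*m^2 - 4*m)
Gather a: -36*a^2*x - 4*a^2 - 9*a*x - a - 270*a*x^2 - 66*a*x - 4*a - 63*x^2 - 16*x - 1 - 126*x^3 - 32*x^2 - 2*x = a^2*(-36*x - 4) + a*(-270*x^2 - 75*x - 5) - 126*x^3 - 95*x^2 - 18*x - 1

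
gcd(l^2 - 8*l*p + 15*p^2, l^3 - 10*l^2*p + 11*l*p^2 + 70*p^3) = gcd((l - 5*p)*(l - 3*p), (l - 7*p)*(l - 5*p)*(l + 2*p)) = -l + 5*p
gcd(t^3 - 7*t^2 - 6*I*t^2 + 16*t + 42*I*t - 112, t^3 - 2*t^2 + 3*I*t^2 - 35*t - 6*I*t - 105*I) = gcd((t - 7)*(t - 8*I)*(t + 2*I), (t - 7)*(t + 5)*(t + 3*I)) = t - 7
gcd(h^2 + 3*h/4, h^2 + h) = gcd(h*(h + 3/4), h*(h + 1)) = h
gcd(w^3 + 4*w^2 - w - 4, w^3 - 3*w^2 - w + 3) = w^2 - 1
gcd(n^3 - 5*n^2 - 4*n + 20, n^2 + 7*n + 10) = n + 2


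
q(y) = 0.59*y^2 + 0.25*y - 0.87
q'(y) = 1.18*y + 0.25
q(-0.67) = -0.77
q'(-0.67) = -0.54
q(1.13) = 0.17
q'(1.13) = 1.58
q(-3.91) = 7.17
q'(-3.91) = -4.36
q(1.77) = 1.42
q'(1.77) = 2.34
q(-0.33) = -0.89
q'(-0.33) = -0.14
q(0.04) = -0.86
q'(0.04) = 0.30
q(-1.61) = 0.26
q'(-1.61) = -1.65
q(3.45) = 7.01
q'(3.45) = 4.32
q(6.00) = 21.87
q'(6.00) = 7.33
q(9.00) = 49.17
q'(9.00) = 10.87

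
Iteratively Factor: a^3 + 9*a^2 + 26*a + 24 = (a + 3)*(a^2 + 6*a + 8) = (a + 3)*(a + 4)*(a + 2)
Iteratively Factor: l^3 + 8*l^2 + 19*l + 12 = (l + 3)*(l^2 + 5*l + 4) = (l + 1)*(l + 3)*(l + 4)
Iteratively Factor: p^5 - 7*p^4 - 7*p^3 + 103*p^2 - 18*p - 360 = (p + 2)*(p^4 - 9*p^3 + 11*p^2 + 81*p - 180) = (p - 4)*(p + 2)*(p^3 - 5*p^2 - 9*p + 45) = (p - 5)*(p - 4)*(p + 2)*(p^2 - 9) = (p - 5)*(p - 4)*(p - 3)*(p + 2)*(p + 3)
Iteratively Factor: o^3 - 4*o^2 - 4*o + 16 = (o - 4)*(o^2 - 4) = (o - 4)*(o + 2)*(o - 2)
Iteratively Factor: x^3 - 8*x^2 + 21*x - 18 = (x - 2)*(x^2 - 6*x + 9) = (x - 3)*(x - 2)*(x - 3)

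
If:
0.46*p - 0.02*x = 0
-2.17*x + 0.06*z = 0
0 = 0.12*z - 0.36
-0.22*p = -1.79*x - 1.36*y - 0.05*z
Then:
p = 0.00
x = 0.08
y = -0.22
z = 3.00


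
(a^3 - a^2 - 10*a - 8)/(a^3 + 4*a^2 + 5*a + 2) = (a - 4)/(a + 1)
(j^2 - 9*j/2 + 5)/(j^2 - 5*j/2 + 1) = (2*j - 5)/(2*j - 1)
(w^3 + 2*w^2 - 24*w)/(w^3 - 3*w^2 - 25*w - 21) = w*(-w^2 - 2*w + 24)/(-w^3 + 3*w^2 + 25*w + 21)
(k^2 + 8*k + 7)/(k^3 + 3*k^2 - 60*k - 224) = (k + 1)/(k^2 - 4*k - 32)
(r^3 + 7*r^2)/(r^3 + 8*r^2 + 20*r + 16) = r^2*(r + 7)/(r^3 + 8*r^2 + 20*r + 16)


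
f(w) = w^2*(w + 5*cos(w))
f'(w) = w^2*(1 - 5*sin(w)) + 2*w*(w + 5*cos(w)) = w*(-5*w*sin(w) + 3*w + 10*cos(w))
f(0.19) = 0.18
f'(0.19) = 1.94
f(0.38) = 0.73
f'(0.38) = 3.69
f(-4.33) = -116.16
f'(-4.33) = -14.57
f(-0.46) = 0.85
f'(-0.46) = -3.02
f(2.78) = -14.66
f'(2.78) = -16.49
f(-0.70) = 1.53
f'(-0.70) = -2.31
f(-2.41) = -35.61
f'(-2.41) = 54.76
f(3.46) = -15.43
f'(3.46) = 21.79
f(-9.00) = -1098.01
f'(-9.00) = 491.91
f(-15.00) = -4229.65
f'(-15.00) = 1520.53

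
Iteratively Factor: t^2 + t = (t)*(t + 1)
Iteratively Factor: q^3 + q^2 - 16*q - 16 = (q + 1)*(q^2 - 16) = (q - 4)*(q + 1)*(q + 4)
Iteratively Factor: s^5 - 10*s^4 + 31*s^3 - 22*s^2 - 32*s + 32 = (s - 1)*(s^4 - 9*s^3 + 22*s^2 - 32) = (s - 4)*(s - 1)*(s^3 - 5*s^2 + 2*s + 8) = (s - 4)*(s - 2)*(s - 1)*(s^2 - 3*s - 4) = (s - 4)*(s - 2)*(s - 1)*(s + 1)*(s - 4)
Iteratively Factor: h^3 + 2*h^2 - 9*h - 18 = (h + 2)*(h^2 - 9) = (h - 3)*(h + 2)*(h + 3)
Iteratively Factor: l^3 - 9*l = (l)*(l^2 - 9) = l*(l - 3)*(l + 3)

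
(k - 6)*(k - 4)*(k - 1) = k^3 - 11*k^2 + 34*k - 24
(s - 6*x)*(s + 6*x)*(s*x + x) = s^3*x + s^2*x - 36*s*x^3 - 36*x^3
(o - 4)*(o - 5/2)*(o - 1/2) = o^3 - 7*o^2 + 53*o/4 - 5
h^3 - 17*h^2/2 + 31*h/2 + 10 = (h - 5)*(h - 4)*(h + 1/2)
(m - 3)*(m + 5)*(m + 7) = m^3 + 9*m^2 - m - 105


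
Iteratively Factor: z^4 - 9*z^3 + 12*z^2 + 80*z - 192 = (z - 4)*(z^3 - 5*z^2 - 8*z + 48) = (z - 4)^2*(z^2 - z - 12) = (z - 4)^2*(z + 3)*(z - 4)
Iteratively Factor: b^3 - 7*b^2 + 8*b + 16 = (b - 4)*(b^2 - 3*b - 4) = (b - 4)^2*(b + 1)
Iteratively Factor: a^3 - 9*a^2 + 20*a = (a - 5)*(a^2 - 4*a) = (a - 5)*(a - 4)*(a)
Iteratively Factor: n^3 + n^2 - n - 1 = (n - 1)*(n^2 + 2*n + 1) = (n - 1)*(n + 1)*(n + 1)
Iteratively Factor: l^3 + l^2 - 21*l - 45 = (l + 3)*(l^2 - 2*l - 15) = (l - 5)*(l + 3)*(l + 3)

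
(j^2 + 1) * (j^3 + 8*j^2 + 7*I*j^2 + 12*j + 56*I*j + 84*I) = j^5 + 8*j^4 + 7*I*j^4 + 13*j^3 + 56*I*j^3 + 8*j^2 + 91*I*j^2 + 12*j + 56*I*j + 84*I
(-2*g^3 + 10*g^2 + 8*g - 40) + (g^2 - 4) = -2*g^3 + 11*g^2 + 8*g - 44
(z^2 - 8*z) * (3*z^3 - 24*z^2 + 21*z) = 3*z^5 - 48*z^4 + 213*z^3 - 168*z^2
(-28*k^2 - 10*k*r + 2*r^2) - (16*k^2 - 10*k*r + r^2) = -44*k^2 + r^2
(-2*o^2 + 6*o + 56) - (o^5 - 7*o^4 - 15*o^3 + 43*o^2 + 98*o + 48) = -o^5 + 7*o^4 + 15*o^3 - 45*o^2 - 92*o + 8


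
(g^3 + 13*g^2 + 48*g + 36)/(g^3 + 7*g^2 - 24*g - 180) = (g + 1)/(g - 5)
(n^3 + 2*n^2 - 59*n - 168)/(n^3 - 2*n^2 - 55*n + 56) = (n + 3)/(n - 1)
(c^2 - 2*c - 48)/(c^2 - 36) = (c - 8)/(c - 6)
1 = 1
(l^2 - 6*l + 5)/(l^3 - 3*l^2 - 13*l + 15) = 1/(l + 3)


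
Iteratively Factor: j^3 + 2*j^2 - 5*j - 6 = (j - 2)*(j^2 + 4*j + 3) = (j - 2)*(j + 3)*(j + 1)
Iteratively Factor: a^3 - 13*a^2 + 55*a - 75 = (a - 5)*(a^2 - 8*a + 15) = (a - 5)^2*(a - 3)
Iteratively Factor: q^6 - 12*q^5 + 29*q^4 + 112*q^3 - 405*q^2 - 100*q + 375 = (q - 5)*(q^5 - 7*q^4 - 6*q^3 + 82*q^2 + 5*q - 75) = (q - 5)*(q + 1)*(q^4 - 8*q^3 + 2*q^2 + 80*q - 75) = (q - 5)*(q + 1)*(q + 3)*(q^3 - 11*q^2 + 35*q - 25) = (q - 5)^2*(q + 1)*(q + 3)*(q^2 - 6*q + 5) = (q - 5)^2*(q - 1)*(q + 1)*(q + 3)*(q - 5)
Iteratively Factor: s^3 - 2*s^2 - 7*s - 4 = (s - 4)*(s^2 + 2*s + 1) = (s - 4)*(s + 1)*(s + 1)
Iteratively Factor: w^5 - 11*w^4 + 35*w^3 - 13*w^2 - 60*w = (w)*(w^4 - 11*w^3 + 35*w^2 - 13*w - 60) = w*(w + 1)*(w^3 - 12*w^2 + 47*w - 60) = w*(w - 5)*(w + 1)*(w^2 - 7*w + 12) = w*(w - 5)*(w - 3)*(w + 1)*(w - 4)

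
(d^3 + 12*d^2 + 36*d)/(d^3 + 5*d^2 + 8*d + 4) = d*(d^2 + 12*d + 36)/(d^3 + 5*d^2 + 8*d + 4)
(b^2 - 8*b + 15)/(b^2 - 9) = (b - 5)/(b + 3)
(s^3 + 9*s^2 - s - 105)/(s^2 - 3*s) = s + 12 + 35/s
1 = 1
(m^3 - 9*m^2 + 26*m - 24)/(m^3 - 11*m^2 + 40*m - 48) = (m - 2)/(m - 4)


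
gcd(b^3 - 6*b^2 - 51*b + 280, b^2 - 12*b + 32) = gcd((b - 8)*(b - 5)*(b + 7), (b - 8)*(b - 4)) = b - 8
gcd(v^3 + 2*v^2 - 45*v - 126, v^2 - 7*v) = v - 7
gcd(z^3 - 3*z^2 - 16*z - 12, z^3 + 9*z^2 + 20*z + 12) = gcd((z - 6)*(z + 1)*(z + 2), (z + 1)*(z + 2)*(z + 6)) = z^2 + 3*z + 2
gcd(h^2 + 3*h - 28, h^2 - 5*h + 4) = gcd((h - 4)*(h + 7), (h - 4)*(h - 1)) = h - 4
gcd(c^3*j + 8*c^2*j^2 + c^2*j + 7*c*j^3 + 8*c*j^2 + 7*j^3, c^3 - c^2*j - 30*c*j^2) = 1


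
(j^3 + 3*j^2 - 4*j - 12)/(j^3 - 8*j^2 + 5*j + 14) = (j^2 + 5*j + 6)/(j^2 - 6*j - 7)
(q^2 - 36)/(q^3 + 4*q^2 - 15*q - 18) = (q - 6)/(q^2 - 2*q - 3)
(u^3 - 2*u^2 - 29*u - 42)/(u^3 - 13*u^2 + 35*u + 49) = (u^2 + 5*u + 6)/(u^2 - 6*u - 7)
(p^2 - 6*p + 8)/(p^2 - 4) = (p - 4)/(p + 2)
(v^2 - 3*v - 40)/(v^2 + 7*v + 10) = (v - 8)/(v + 2)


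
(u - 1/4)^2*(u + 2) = u^3 + 3*u^2/2 - 15*u/16 + 1/8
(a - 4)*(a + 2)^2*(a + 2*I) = a^4 + 2*I*a^3 - 12*a^2 - 16*a - 24*I*a - 32*I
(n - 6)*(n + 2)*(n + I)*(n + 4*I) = n^4 - 4*n^3 + 5*I*n^3 - 16*n^2 - 20*I*n^2 + 16*n - 60*I*n + 48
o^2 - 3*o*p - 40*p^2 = (o - 8*p)*(o + 5*p)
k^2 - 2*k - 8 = (k - 4)*(k + 2)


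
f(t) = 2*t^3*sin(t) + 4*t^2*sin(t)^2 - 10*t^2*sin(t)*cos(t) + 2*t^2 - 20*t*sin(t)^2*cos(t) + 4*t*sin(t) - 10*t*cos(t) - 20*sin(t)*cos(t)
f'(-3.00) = -44.40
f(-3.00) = -18.22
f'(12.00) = 1603.15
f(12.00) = -924.81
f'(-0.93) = -30.40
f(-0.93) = 34.66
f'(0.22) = -28.60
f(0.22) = -6.41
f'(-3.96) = 52.54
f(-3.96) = -5.13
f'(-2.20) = 61.05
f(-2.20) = -15.75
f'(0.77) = -6.56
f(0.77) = -18.73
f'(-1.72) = 69.78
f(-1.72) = 19.51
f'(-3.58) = -9.30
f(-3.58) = 2.69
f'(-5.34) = 101.09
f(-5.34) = -204.63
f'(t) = 2*t^3*cos(t) + 10*t^2*sin(t)^2 + 8*t^2*sin(t)*cos(t) + 6*t^2*sin(t) - 10*t^2*cos(t)^2 + 20*t*sin(t)^3 + 8*t*sin(t)^2 - 40*t*sin(t)*cos(t)^2 - 20*t*sin(t)*cos(t) + 10*t*sin(t) + 4*t*cos(t) + 4*t - 20*sin(t)^2*cos(t) + 20*sin(t)^2 + 4*sin(t) - 20*cos(t)^2 - 10*cos(t)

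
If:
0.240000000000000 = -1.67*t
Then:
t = -0.14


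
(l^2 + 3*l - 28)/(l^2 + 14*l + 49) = (l - 4)/(l + 7)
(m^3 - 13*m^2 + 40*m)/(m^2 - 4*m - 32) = m*(m - 5)/(m + 4)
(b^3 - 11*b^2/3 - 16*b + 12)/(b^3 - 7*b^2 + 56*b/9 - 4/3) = 3*(b + 3)/(3*b - 1)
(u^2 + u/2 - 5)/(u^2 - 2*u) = (u + 5/2)/u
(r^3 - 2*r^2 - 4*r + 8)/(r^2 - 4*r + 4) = r + 2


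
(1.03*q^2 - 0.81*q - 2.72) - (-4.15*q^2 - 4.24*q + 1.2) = 5.18*q^2 + 3.43*q - 3.92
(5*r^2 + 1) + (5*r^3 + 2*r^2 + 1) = 5*r^3 + 7*r^2 + 2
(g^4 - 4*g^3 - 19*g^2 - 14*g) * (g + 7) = g^5 + 3*g^4 - 47*g^3 - 147*g^2 - 98*g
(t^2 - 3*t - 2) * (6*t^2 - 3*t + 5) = 6*t^4 - 21*t^3 + 2*t^2 - 9*t - 10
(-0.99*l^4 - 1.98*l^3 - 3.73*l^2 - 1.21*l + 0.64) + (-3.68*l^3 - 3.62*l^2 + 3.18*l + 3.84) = -0.99*l^4 - 5.66*l^3 - 7.35*l^2 + 1.97*l + 4.48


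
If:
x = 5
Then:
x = 5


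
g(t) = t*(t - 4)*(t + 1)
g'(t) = t*(t - 4) + t*(t + 1) + (t - 4)*(t + 1)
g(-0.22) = 0.72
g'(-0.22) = -2.53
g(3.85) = -2.80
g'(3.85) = 17.37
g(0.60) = -3.26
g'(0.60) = -6.52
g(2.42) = -13.08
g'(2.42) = -0.95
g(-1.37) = -2.72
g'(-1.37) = 9.85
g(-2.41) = -21.78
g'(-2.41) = 27.88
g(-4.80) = -160.51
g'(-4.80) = 93.92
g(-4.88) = -168.14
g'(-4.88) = 96.72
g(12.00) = 1248.00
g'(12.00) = 356.00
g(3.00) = -12.00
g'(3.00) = 5.00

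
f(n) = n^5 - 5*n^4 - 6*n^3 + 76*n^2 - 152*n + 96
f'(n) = 5*n^4 - 20*n^3 - 18*n^2 + 152*n - 152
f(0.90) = 13.70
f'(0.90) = -41.08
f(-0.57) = 207.86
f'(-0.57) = -240.26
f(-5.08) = -3096.95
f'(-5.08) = 4563.11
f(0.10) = 81.55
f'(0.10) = -137.00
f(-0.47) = 184.58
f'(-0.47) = -225.10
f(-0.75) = 253.46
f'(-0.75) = -266.11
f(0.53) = 35.54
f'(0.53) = -79.08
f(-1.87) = 601.23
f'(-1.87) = -307.26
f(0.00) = 96.00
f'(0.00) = -152.00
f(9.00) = 26754.00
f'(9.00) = 17983.00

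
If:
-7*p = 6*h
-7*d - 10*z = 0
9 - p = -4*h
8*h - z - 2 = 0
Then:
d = 2860/119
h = -63/34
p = 27/17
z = -286/17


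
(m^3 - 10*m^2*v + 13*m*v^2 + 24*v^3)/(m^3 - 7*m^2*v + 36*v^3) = (-m^2 + 7*m*v + 8*v^2)/(-m^2 + 4*m*v + 12*v^2)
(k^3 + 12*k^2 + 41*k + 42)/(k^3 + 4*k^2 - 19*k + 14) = (k^2 + 5*k + 6)/(k^2 - 3*k + 2)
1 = 1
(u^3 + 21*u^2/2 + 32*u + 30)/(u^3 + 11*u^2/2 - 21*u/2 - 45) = (u + 2)/(u - 3)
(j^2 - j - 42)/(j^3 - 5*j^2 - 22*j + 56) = (j + 6)/(j^2 + 2*j - 8)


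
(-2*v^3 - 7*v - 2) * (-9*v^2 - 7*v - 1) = 18*v^5 + 14*v^4 + 65*v^3 + 67*v^2 + 21*v + 2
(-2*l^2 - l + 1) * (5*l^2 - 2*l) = -10*l^4 - l^3 + 7*l^2 - 2*l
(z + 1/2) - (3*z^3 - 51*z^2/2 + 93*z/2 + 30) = -3*z^3 + 51*z^2/2 - 91*z/2 - 59/2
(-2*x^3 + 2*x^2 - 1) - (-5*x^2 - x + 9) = -2*x^3 + 7*x^2 + x - 10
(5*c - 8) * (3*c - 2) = 15*c^2 - 34*c + 16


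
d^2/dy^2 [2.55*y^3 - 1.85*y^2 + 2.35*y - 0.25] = 15.3*y - 3.7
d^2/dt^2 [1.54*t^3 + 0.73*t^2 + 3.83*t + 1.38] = 9.24*t + 1.46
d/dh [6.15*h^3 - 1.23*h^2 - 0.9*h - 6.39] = 18.45*h^2 - 2.46*h - 0.9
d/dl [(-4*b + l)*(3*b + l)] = -b + 2*l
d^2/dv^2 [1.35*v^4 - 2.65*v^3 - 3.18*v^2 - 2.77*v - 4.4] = 16.2*v^2 - 15.9*v - 6.36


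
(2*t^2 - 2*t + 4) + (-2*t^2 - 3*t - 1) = 3 - 5*t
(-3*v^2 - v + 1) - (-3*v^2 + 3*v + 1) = -4*v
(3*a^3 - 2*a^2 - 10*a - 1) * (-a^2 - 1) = -3*a^5 + 2*a^4 + 7*a^3 + 3*a^2 + 10*a + 1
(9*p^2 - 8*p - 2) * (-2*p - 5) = -18*p^3 - 29*p^2 + 44*p + 10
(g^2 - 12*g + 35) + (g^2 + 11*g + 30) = 2*g^2 - g + 65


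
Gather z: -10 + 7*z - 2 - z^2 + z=-z^2 + 8*z - 12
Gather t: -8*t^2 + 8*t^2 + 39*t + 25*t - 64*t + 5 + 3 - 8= 0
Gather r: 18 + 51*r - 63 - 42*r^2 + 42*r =-42*r^2 + 93*r - 45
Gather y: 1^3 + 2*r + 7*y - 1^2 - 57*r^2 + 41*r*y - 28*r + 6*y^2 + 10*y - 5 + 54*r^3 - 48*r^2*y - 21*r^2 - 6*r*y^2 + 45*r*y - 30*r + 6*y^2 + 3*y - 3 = 54*r^3 - 78*r^2 - 56*r + y^2*(12 - 6*r) + y*(-48*r^2 + 86*r + 20) - 8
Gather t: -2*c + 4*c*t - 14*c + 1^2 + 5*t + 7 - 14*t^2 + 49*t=-16*c - 14*t^2 + t*(4*c + 54) + 8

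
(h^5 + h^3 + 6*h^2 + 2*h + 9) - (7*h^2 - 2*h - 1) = h^5 + h^3 - h^2 + 4*h + 10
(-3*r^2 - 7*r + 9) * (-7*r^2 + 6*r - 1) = 21*r^4 + 31*r^3 - 102*r^2 + 61*r - 9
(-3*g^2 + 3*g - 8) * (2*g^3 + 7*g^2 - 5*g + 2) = -6*g^5 - 15*g^4 + 20*g^3 - 77*g^2 + 46*g - 16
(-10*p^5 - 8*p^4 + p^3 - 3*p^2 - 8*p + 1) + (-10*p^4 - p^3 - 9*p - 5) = -10*p^5 - 18*p^4 - 3*p^2 - 17*p - 4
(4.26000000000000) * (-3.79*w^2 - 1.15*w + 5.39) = -16.1454*w^2 - 4.899*w + 22.9614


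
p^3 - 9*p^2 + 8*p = p*(p - 8)*(p - 1)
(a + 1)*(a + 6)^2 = a^3 + 13*a^2 + 48*a + 36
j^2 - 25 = (j - 5)*(j + 5)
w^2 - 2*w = w*(w - 2)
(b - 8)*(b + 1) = b^2 - 7*b - 8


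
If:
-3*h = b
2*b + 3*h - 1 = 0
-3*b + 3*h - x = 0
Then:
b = 1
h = -1/3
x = -4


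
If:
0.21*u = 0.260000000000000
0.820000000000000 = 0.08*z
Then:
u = 1.24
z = 10.25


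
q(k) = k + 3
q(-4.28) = -1.28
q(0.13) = 3.13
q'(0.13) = 1.00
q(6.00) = 9.00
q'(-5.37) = 1.00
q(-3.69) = -0.69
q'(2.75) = 1.00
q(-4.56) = -1.56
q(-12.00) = -9.00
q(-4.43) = -1.43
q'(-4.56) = 1.00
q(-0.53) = 2.47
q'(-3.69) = 1.00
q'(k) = 1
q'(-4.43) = 1.00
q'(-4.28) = 1.00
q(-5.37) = -2.37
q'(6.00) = 1.00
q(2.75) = 5.75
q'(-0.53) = 1.00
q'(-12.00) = 1.00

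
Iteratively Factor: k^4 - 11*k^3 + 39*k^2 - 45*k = (k - 5)*(k^3 - 6*k^2 + 9*k) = k*(k - 5)*(k^2 - 6*k + 9) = k*(k - 5)*(k - 3)*(k - 3)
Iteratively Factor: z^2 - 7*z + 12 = (z - 3)*(z - 4)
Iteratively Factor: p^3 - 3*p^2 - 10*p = (p)*(p^2 - 3*p - 10) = p*(p - 5)*(p + 2)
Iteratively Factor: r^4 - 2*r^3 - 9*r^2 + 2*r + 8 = (r - 4)*(r^3 + 2*r^2 - r - 2) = (r - 4)*(r + 2)*(r^2 - 1) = (r - 4)*(r + 1)*(r + 2)*(r - 1)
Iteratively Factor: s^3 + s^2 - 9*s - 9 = (s + 3)*(s^2 - 2*s - 3) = (s + 1)*(s + 3)*(s - 3)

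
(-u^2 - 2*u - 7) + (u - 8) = -u^2 - u - 15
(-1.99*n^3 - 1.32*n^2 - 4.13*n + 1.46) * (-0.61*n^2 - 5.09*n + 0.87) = 1.2139*n^5 + 10.9343*n^4 + 7.5068*n^3 + 18.9827*n^2 - 11.0245*n + 1.2702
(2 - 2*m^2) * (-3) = 6*m^2 - 6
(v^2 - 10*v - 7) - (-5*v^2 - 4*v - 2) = 6*v^2 - 6*v - 5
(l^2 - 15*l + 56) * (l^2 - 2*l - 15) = l^4 - 17*l^3 + 71*l^2 + 113*l - 840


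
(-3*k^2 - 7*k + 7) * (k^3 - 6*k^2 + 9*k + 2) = -3*k^5 + 11*k^4 + 22*k^3 - 111*k^2 + 49*k + 14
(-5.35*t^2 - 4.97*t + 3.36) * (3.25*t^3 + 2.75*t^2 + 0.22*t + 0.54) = -17.3875*t^5 - 30.865*t^4 - 3.9245*t^3 + 5.2576*t^2 - 1.9446*t + 1.8144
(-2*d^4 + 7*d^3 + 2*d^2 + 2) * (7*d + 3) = -14*d^5 + 43*d^4 + 35*d^3 + 6*d^2 + 14*d + 6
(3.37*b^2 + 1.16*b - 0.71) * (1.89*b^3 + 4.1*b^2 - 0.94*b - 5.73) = 6.3693*b^5 + 16.0094*b^4 + 0.2463*b^3 - 23.3115*b^2 - 5.9794*b + 4.0683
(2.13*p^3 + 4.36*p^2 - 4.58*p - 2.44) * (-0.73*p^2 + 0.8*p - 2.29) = -1.5549*p^5 - 1.4788*p^4 + 1.9537*p^3 - 11.8672*p^2 + 8.5362*p + 5.5876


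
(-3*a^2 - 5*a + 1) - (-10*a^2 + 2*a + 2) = 7*a^2 - 7*a - 1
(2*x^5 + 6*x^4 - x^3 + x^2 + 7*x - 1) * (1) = 2*x^5 + 6*x^4 - x^3 + x^2 + 7*x - 1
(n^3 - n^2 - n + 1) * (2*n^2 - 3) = 2*n^5 - 2*n^4 - 5*n^3 + 5*n^2 + 3*n - 3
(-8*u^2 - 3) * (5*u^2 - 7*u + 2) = -40*u^4 + 56*u^3 - 31*u^2 + 21*u - 6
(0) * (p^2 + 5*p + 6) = 0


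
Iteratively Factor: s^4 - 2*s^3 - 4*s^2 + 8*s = (s)*(s^3 - 2*s^2 - 4*s + 8) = s*(s + 2)*(s^2 - 4*s + 4) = s*(s - 2)*(s + 2)*(s - 2)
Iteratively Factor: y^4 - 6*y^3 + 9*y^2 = (y - 3)*(y^3 - 3*y^2) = (y - 3)^2*(y^2) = y*(y - 3)^2*(y)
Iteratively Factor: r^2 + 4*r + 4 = (r + 2)*(r + 2)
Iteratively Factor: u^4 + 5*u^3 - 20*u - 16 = (u + 2)*(u^3 + 3*u^2 - 6*u - 8) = (u + 2)*(u + 4)*(u^2 - u - 2) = (u - 2)*(u + 2)*(u + 4)*(u + 1)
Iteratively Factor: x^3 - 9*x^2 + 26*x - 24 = (x - 2)*(x^2 - 7*x + 12) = (x - 4)*(x - 2)*(x - 3)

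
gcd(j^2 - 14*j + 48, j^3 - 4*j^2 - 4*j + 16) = 1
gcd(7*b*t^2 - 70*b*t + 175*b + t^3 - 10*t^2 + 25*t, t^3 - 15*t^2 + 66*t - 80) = t - 5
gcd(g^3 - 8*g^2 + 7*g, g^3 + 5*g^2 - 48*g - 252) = g - 7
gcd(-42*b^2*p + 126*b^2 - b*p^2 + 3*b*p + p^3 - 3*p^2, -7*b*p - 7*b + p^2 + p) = -7*b + p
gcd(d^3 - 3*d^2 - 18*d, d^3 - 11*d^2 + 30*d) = d^2 - 6*d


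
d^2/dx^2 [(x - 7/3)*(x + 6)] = 2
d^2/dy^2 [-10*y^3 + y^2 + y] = 2 - 60*y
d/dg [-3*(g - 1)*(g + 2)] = -6*g - 3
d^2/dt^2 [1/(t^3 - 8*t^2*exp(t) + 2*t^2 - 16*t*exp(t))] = 2*(t*(t^2 - 8*t*exp(t) + 2*t - 16*exp(t))*(4*t^2*exp(t) + 24*t*exp(t) - 3*t + 24*exp(t) - 2) + (8*t^2*exp(t) - 3*t^2 + 32*t*exp(t) - 4*t + 16*exp(t))^2)/(t^3*(t^2 - 8*t*exp(t) + 2*t - 16*exp(t))^3)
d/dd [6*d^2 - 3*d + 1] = 12*d - 3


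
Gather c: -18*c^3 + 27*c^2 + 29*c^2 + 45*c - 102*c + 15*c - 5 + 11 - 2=-18*c^3 + 56*c^2 - 42*c + 4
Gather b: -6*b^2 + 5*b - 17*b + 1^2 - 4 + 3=-6*b^2 - 12*b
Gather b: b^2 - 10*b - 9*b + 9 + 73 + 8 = b^2 - 19*b + 90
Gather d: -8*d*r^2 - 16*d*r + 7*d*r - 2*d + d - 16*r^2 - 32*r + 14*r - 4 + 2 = d*(-8*r^2 - 9*r - 1) - 16*r^2 - 18*r - 2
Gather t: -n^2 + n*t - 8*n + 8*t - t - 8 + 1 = -n^2 - 8*n + t*(n + 7) - 7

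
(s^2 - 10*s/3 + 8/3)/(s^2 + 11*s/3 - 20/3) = (s - 2)/(s + 5)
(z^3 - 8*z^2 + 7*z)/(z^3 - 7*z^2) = (z - 1)/z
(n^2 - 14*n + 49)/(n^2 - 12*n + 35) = (n - 7)/(n - 5)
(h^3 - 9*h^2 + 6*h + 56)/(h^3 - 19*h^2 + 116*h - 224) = (h + 2)/(h - 8)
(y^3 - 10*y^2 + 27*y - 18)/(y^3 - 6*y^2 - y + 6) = (y - 3)/(y + 1)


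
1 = 1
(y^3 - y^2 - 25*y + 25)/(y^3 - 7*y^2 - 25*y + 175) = (y - 1)/(y - 7)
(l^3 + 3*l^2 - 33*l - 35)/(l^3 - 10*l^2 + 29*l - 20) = (l^2 + 8*l + 7)/(l^2 - 5*l + 4)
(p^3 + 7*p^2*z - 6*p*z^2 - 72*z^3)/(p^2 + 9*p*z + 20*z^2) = (p^2 + 3*p*z - 18*z^2)/(p + 5*z)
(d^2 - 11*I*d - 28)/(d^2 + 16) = (d - 7*I)/(d + 4*I)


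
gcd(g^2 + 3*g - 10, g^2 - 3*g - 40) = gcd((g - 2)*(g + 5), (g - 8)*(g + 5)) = g + 5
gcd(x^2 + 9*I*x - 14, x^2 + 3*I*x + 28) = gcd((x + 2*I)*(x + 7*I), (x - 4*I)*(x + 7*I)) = x + 7*I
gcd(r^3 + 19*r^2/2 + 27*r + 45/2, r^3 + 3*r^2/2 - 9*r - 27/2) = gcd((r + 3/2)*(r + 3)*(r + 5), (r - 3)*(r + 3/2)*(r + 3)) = r^2 + 9*r/2 + 9/2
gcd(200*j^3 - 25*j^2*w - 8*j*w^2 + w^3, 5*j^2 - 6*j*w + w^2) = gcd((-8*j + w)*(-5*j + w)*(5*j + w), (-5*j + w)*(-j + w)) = -5*j + w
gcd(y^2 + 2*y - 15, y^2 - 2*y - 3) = y - 3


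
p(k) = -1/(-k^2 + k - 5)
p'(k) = -(2*k - 1)/(-k^2 + k - 5)^2 = (1 - 2*k)/(k^2 - k + 5)^2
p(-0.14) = 0.19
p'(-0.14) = 0.05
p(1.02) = 0.20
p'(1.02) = -0.04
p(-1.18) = 0.13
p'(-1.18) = 0.06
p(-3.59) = 0.05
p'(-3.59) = 0.02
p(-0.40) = 0.18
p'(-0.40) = 0.06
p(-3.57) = 0.05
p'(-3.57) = 0.02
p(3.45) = 0.07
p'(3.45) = -0.03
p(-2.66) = 0.07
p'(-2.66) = 0.03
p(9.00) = 0.01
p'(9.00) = 0.00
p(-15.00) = 0.00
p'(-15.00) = 0.00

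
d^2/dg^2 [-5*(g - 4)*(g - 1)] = -10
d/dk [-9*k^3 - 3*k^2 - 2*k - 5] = -27*k^2 - 6*k - 2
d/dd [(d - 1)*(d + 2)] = 2*d + 1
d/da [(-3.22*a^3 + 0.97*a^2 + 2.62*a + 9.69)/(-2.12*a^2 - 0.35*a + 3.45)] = (6.8264*a^4 + 2.254*a^3 - 28.1121*a^2 + 47.7786*a + 12.4305)/(4.4944*a^4 + 1.484*a^3 - 14.5055*a^2 - 2.415*a + 11.9025)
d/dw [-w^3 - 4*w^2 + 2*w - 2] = -3*w^2 - 8*w + 2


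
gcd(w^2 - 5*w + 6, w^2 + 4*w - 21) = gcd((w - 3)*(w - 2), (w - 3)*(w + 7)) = w - 3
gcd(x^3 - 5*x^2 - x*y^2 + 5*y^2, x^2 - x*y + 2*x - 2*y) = x - y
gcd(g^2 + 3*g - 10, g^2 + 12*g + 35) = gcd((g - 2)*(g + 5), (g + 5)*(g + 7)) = g + 5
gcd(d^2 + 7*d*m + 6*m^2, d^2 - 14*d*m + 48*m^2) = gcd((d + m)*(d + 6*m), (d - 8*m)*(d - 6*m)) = 1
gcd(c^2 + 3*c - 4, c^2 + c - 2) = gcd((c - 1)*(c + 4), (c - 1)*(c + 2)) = c - 1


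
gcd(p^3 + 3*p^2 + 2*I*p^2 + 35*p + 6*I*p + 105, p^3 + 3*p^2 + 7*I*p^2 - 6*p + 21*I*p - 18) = p + 3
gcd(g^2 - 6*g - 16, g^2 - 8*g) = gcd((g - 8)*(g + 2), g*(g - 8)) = g - 8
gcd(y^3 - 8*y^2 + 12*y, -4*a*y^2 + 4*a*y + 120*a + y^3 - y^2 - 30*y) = y - 6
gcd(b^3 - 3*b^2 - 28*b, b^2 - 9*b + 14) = b - 7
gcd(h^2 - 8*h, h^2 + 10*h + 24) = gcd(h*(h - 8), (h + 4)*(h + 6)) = 1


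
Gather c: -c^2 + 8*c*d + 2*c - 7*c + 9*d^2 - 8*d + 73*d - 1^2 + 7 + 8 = -c^2 + c*(8*d - 5) + 9*d^2 + 65*d + 14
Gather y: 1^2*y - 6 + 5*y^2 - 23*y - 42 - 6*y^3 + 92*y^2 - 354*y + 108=-6*y^3 + 97*y^2 - 376*y + 60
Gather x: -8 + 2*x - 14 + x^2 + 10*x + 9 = x^2 + 12*x - 13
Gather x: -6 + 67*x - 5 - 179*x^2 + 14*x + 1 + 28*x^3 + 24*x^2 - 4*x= 28*x^3 - 155*x^2 + 77*x - 10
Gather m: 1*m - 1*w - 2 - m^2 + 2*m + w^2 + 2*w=-m^2 + 3*m + w^2 + w - 2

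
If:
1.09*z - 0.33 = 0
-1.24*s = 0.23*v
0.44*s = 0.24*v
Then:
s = 0.00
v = 0.00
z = 0.30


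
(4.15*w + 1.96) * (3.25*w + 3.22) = 13.4875*w^2 + 19.733*w + 6.3112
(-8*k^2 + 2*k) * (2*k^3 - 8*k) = -16*k^5 + 4*k^4 + 64*k^3 - 16*k^2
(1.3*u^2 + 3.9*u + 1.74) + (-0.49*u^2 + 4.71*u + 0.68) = 0.81*u^2 + 8.61*u + 2.42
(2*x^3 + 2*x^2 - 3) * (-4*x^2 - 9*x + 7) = -8*x^5 - 26*x^4 - 4*x^3 + 26*x^2 + 27*x - 21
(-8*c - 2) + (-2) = -8*c - 4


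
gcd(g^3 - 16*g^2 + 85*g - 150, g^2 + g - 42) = g - 6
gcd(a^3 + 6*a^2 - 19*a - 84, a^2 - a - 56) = a + 7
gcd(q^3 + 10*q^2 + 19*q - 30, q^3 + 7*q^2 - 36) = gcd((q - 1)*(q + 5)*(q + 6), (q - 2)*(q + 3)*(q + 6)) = q + 6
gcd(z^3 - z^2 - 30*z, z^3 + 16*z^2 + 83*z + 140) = z + 5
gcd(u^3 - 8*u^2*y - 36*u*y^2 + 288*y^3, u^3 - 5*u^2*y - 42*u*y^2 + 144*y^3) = -u^2 + 2*u*y + 48*y^2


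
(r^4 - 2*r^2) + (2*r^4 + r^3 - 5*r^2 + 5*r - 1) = 3*r^4 + r^3 - 7*r^2 + 5*r - 1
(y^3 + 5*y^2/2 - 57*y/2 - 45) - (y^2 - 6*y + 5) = y^3 + 3*y^2/2 - 45*y/2 - 50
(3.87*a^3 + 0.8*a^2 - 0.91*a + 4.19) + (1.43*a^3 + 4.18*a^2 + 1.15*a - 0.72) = 5.3*a^3 + 4.98*a^2 + 0.24*a + 3.47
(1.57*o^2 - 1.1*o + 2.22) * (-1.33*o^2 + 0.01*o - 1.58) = -2.0881*o^4 + 1.4787*o^3 - 5.4442*o^2 + 1.7602*o - 3.5076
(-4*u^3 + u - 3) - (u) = -4*u^3 - 3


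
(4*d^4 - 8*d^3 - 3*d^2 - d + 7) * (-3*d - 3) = -12*d^5 + 12*d^4 + 33*d^3 + 12*d^2 - 18*d - 21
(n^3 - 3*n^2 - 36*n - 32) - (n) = n^3 - 3*n^2 - 37*n - 32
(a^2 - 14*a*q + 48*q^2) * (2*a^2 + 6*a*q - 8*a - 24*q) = 2*a^4 - 22*a^3*q - 8*a^3 + 12*a^2*q^2 + 88*a^2*q + 288*a*q^3 - 48*a*q^2 - 1152*q^3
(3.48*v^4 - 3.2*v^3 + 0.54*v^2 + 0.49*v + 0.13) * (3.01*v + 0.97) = 10.4748*v^5 - 6.2564*v^4 - 1.4786*v^3 + 1.9987*v^2 + 0.8666*v + 0.1261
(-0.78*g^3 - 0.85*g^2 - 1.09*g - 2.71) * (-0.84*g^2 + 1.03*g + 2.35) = 0.6552*g^5 - 0.0894*g^4 - 1.7929*g^3 - 0.8438*g^2 - 5.3528*g - 6.3685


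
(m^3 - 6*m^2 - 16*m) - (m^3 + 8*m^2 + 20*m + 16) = -14*m^2 - 36*m - 16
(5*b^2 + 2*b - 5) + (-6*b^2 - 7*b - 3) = -b^2 - 5*b - 8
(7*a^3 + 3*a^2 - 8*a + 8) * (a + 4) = 7*a^4 + 31*a^3 + 4*a^2 - 24*a + 32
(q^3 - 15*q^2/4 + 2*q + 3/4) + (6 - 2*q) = q^3 - 15*q^2/4 + 27/4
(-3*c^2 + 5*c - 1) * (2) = -6*c^2 + 10*c - 2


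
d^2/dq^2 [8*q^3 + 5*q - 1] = 48*q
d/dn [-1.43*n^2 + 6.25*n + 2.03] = 6.25 - 2.86*n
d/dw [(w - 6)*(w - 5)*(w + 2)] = 3*w^2 - 18*w + 8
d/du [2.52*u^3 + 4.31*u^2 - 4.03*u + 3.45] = 7.56*u^2 + 8.62*u - 4.03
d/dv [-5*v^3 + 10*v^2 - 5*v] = -15*v^2 + 20*v - 5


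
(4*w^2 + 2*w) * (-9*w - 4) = -36*w^3 - 34*w^2 - 8*w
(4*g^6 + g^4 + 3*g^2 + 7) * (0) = 0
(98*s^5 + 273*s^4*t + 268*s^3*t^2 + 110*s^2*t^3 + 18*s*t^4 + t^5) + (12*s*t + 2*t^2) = 98*s^5 + 273*s^4*t + 268*s^3*t^2 + 110*s^2*t^3 + 18*s*t^4 + 12*s*t + t^5 + 2*t^2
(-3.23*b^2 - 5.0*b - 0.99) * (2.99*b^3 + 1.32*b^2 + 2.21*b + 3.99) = -9.6577*b^5 - 19.2136*b^4 - 16.6984*b^3 - 25.2445*b^2 - 22.1379*b - 3.9501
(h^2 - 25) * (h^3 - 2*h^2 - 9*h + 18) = h^5 - 2*h^4 - 34*h^3 + 68*h^2 + 225*h - 450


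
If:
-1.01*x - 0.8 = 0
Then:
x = -0.79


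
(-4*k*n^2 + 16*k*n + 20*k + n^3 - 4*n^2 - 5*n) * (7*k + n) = -28*k^2*n^2 + 112*k^2*n + 140*k^2 + 3*k*n^3 - 12*k*n^2 - 15*k*n + n^4 - 4*n^3 - 5*n^2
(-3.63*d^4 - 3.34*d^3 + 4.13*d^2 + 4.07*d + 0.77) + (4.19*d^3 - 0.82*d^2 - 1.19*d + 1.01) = -3.63*d^4 + 0.850000000000001*d^3 + 3.31*d^2 + 2.88*d + 1.78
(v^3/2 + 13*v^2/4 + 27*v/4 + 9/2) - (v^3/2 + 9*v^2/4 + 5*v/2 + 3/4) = v^2 + 17*v/4 + 15/4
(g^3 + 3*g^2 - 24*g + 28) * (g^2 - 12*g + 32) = g^5 - 9*g^4 - 28*g^3 + 412*g^2 - 1104*g + 896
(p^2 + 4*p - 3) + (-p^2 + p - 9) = 5*p - 12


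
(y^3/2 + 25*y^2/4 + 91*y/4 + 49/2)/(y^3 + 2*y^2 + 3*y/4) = (2*y^3 + 25*y^2 + 91*y + 98)/(y*(4*y^2 + 8*y + 3))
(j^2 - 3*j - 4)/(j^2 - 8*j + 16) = (j + 1)/(j - 4)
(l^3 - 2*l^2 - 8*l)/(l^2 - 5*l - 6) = l*(-l^2 + 2*l + 8)/(-l^2 + 5*l + 6)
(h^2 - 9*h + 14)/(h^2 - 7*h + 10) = (h - 7)/(h - 5)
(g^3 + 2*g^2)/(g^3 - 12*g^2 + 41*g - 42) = g^2*(g + 2)/(g^3 - 12*g^2 + 41*g - 42)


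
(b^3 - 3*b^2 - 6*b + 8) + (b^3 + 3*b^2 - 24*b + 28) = 2*b^3 - 30*b + 36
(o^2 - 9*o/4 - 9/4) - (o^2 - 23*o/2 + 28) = 37*o/4 - 121/4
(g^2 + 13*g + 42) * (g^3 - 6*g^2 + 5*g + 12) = g^5 + 7*g^4 - 31*g^3 - 175*g^2 + 366*g + 504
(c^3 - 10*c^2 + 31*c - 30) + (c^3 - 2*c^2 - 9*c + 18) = 2*c^3 - 12*c^2 + 22*c - 12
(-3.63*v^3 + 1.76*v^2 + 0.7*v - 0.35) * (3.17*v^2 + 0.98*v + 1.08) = -11.5071*v^5 + 2.0218*v^4 + 0.0233999999999994*v^3 + 1.4773*v^2 + 0.413*v - 0.378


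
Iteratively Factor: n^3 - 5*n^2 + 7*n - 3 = (n - 1)*(n^2 - 4*n + 3) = (n - 3)*(n - 1)*(n - 1)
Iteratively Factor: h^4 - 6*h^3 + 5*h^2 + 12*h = (h - 4)*(h^3 - 2*h^2 - 3*h) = (h - 4)*(h - 3)*(h^2 + h) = h*(h - 4)*(h - 3)*(h + 1)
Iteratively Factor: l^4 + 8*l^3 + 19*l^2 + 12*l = (l + 4)*(l^3 + 4*l^2 + 3*l) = l*(l + 4)*(l^2 + 4*l + 3) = l*(l + 1)*(l + 4)*(l + 3)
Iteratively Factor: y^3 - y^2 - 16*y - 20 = (y + 2)*(y^2 - 3*y - 10) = (y - 5)*(y + 2)*(y + 2)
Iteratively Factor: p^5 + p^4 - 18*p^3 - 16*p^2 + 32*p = (p + 2)*(p^4 - p^3 - 16*p^2 + 16*p) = (p - 1)*(p + 2)*(p^3 - 16*p) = p*(p - 1)*(p + 2)*(p^2 - 16) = p*(p - 4)*(p - 1)*(p + 2)*(p + 4)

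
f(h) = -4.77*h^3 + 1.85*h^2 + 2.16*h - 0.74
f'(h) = -14.31*h^2 + 3.7*h + 2.16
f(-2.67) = 97.47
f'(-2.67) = -109.73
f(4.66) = -433.20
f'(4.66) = -291.35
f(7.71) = -2060.27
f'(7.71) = -819.96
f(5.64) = -785.48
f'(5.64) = -432.17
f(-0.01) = -0.76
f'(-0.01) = 2.12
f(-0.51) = -0.73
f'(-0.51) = -3.45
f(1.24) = -4.31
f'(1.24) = -15.26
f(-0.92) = 2.55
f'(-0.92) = -13.36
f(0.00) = -0.74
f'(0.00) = 2.16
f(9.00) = -3308.78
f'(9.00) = -1123.65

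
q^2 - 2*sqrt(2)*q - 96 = (q - 8*sqrt(2))*(q + 6*sqrt(2))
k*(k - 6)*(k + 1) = k^3 - 5*k^2 - 6*k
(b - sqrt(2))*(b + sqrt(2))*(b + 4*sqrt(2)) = b^3 + 4*sqrt(2)*b^2 - 2*b - 8*sqrt(2)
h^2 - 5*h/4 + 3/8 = (h - 3/4)*(h - 1/2)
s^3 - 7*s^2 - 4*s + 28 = (s - 7)*(s - 2)*(s + 2)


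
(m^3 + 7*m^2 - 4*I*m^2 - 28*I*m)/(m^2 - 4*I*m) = m + 7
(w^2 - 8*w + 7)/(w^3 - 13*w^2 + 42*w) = (w - 1)/(w*(w - 6))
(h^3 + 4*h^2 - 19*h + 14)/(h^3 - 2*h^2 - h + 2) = (h + 7)/(h + 1)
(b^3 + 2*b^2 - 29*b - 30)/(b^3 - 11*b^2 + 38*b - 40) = (b^2 + 7*b + 6)/(b^2 - 6*b + 8)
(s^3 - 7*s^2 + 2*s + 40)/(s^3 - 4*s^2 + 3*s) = (s^3 - 7*s^2 + 2*s + 40)/(s*(s^2 - 4*s + 3))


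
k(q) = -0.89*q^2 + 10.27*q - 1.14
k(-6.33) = -101.81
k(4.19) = 26.27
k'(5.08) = 1.23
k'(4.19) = 2.81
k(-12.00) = -252.54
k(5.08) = 28.06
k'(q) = 10.27 - 1.78*q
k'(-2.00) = 13.83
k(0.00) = -1.14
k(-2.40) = -30.91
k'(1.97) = 6.76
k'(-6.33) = 21.54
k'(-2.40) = 14.54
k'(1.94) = 6.82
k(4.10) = 26.01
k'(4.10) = 2.97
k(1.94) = 15.43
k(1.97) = 15.64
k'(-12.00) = 31.63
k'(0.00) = 10.27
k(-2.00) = -25.24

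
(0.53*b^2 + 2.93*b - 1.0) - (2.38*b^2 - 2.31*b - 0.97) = -1.85*b^2 + 5.24*b - 0.03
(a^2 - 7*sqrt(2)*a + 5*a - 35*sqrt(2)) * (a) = a^3 - 7*sqrt(2)*a^2 + 5*a^2 - 35*sqrt(2)*a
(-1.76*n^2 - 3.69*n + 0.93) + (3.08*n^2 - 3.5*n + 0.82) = 1.32*n^2 - 7.19*n + 1.75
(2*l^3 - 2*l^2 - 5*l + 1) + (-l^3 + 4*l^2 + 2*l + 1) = l^3 + 2*l^2 - 3*l + 2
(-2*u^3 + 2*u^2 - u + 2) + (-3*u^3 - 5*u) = -5*u^3 + 2*u^2 - 6*u + 2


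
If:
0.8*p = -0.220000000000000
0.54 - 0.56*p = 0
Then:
No Solution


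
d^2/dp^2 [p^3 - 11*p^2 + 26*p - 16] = 6*p - 22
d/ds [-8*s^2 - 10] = -16*s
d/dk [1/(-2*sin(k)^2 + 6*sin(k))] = (2*sin(k) - 3)*cos(k)/(2*(sin(k) - 3)^2*sin(k)^2)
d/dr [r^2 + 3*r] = 2*r + 3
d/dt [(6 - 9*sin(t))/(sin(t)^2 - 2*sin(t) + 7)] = 3*(3*sin(t)^2 - 4*sin(t) - 17)*cos(t)/(sin(t)^2 - 2*sin(t) + 7)^2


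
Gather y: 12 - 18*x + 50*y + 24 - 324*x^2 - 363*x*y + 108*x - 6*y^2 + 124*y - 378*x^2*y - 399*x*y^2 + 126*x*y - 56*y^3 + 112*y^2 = -324*x^2 + 90*x - 56*y^3 + y^2*(106 - 399*x) + y*(-378*x^2 - 237*x + 174) + 36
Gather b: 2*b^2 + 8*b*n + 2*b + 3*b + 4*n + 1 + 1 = 2*b^2 + b*(8*n + 5) + 4*n + 2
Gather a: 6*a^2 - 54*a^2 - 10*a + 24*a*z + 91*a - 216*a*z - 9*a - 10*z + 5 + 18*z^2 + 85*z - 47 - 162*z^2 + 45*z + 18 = -48*a^2 + a*(72 - 192*z) - 144*z^2 + 120*z - 24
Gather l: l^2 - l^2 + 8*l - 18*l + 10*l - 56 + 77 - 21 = 0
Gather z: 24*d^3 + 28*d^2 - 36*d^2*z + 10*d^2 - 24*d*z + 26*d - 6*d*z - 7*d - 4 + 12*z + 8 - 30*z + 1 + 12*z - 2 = 24*d^3 + 38*d^2 + 19*d + z*(-36*d^2 - 30*d - 6) + 3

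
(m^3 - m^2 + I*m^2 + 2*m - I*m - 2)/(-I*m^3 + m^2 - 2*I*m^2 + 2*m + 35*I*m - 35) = (I*m^3 - m^2*(1 + I) + m*(1 + 2*I) - 2*I)/(m^3 + m^2*(2 + I) + m*(-35 + 2*I) - 35*I)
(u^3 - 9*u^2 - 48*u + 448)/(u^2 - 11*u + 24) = (u^2 - u - 56)/(u - 3)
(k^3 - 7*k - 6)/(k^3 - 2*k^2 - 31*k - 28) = (k^2 - k - 6)/(k^2 - 3*k - 28)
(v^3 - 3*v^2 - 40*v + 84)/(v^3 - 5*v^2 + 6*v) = (v^2 - v - 42)/(v*(v - 3))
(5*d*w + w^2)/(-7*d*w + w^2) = (5*d + w)/(-7*d + w)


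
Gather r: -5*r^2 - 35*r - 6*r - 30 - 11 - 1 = -5*r^2 - 41*r - 42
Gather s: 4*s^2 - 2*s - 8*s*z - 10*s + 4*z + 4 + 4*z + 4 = 4*s^2 + s*(-8*z - 12) + 8*z + 8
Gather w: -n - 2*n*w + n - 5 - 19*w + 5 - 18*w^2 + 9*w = -18*w^2 + w*(-2*n - 10)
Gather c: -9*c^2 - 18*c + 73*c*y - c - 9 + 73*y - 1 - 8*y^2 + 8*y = -9*c^2 + c*(73*y - 19) - 8*y^2 + 81*y - 10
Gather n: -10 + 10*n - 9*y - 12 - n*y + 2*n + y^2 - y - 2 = n*(12 - y) + y^2 - 10*y - 24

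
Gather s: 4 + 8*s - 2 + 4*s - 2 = 12*s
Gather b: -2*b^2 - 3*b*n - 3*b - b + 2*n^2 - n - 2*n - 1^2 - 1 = -2*b^2 + b*(-3*n - 4) + 2*n^2 - 3*n - 2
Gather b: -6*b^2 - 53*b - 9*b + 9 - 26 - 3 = -6*b^2 - 62*b - 20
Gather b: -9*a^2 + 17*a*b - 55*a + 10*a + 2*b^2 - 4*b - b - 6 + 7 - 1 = -9*a^2 - 45*a + 2*b^2 + b*(17*a - 5)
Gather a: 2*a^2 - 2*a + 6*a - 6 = 2*a^2 + 4*a - 6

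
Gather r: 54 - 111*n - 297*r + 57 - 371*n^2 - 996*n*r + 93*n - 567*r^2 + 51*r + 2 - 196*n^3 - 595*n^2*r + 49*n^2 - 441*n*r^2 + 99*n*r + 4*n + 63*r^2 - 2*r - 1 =-196*n^3 - 322*n^2 - 14*n + r^2*(-441*n - 504) + r*(-595*n^2 - 897*n - 248) + 112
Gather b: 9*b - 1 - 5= 9*b - 6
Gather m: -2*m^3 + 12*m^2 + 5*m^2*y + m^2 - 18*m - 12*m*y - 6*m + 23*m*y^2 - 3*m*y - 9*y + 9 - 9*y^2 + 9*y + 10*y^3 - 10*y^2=-2*m^3 + m^2*(5*y + 13) + m*(23*y^2 - 15*y - 24) + 10*y^3 - 19*y^2 + 9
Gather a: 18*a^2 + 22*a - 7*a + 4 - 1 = 18*a^2 + 15*a + 3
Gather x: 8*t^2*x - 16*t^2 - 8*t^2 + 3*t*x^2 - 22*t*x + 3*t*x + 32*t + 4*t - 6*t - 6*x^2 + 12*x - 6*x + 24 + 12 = -24*t^2 + 30*t + x^2*(3*t - 6) + x*(8*t^2 - 19*t + 6) + 36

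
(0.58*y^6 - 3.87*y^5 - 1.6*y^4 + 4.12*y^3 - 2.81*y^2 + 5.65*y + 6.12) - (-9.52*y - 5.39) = 0.58*y^6 - 3.87*y^5 - 1.6*y^4 + 4.12*y^3 - 2.81*y^2 + 15.17*y + 11.51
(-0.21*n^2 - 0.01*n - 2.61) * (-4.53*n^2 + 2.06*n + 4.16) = 0.9513*n^4 - 0.3873*n^3 + 10.9291*n^2 - 5.4182*n - 10.8576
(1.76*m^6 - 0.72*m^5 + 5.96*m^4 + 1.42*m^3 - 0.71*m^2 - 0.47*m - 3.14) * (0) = 0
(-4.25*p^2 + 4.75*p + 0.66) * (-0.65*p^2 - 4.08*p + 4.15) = 2.7625*p^4 + 14.2525*p^3 - 37.4465*p^2 + 17.0197*p + 2.739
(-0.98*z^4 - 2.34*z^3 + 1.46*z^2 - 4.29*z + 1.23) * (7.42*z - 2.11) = -7.2716*z^5 - 15.295*z^4 + 15.7706*z^3 - 34.9124*z^2 + 18.1785*z - 2.5953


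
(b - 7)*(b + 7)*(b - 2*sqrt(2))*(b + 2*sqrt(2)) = b^4 - 57*b^2 + 392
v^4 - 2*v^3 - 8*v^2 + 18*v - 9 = (v - 3)*(v + 3)*(-I*v + I)*(I*v - I)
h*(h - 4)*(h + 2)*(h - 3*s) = h^4 - 3*h^3*s - 2*h^3 + 6*h^2*s - 8*h^2 + 24*h*s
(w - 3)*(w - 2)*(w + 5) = w^3 - 19*w + 30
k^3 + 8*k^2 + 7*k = k*(k + 1)*(k + 7)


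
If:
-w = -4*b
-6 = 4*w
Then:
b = -3/8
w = -3/2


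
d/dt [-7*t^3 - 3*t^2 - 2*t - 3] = -21*t^2 - 6*t - 2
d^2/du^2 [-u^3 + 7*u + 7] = -6*u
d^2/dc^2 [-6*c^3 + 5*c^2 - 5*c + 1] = 10 - 36*c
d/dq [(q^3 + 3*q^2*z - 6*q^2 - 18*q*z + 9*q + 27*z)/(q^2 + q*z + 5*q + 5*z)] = (-(2*q + z + 5)*(q^3 + 3*q^2*z - 6*q^2 - 18*q*z + 9*q + 27*z) + 3*(q^2 + q*z + 5*q + 5*z)*(q^2 + 2*q*z - 4*q - 6*z + 3))/(q^2 + q*z + 5*q + 5*z)^2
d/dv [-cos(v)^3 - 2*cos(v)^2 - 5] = (3*cos(v) + 4)*sin(v)*cos(v)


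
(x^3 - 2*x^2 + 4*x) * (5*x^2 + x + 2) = 5*x^5 - 9*x^4 + 20*x^3 + 8*x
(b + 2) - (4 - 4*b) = 5*b - 2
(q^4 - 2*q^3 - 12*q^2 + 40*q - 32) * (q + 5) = q^5 + 3*q^4 - 22*q^3 - 20*q^2 + 168*q - 160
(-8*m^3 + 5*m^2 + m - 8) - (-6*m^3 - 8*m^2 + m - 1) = -2*m^3 + 13*m^2 - 7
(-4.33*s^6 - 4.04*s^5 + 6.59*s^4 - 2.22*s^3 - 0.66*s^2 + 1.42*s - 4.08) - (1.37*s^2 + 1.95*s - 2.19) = -4.33*s^6 - 4.04*s^5 + 6.59*s^4 - 2.22*s^3 - 2.03*s^2 - 0.53*s - 1.89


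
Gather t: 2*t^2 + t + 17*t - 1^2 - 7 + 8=2*t^2 + 18*t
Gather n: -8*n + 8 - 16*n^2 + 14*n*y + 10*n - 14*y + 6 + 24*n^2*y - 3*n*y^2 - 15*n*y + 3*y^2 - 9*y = n^2*(24*y - 16) + n*(-3*y^2 - y + 2) + 3*y^2 - 23*y + 14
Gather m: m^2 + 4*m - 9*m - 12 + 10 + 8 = m^2 - 5*m + 6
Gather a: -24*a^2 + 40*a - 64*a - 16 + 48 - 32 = -24*a^2 - 24*a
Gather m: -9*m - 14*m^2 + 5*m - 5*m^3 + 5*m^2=-5*m^3 - 9*m^2 - 4*m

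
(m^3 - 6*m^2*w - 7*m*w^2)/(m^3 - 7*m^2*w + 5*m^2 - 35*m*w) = (m + w)/(m + 5)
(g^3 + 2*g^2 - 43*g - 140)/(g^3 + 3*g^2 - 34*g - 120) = (g - 7)/(g - 6)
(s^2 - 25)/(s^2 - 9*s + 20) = (s + 5)/(s - 4)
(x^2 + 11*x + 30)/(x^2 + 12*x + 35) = (x + 6)/(x + 7)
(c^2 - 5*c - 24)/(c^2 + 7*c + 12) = (c - 8)/(c + 4)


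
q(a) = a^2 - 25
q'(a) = 2*a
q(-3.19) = -14.82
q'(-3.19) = -6.38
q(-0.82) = -24.33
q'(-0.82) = -1.64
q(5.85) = 9.22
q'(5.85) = 11.70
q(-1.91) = -21.35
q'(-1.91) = -3.82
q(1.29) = -23.34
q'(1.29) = 2.58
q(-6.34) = 15.20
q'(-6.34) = -12.68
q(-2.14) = -20.42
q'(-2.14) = -4.28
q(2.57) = -18.40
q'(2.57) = 5.14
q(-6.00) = 11.00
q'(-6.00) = -12.00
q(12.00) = 119.00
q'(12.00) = 24.00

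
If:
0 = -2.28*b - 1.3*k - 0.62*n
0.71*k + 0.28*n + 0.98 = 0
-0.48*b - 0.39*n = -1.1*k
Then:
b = 0.90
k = -0.45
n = -2.37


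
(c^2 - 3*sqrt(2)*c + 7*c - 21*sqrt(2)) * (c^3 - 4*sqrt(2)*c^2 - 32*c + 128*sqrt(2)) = c^5 - 7*sqrt(2)*c^4 + 7*c^4 - 49*sqrt(2)*c^3 - 8*c^3 - 56*c^2 + 224*sqrt(2)*c^2 - 768*c + 1568*sqrt(2)*c - 5376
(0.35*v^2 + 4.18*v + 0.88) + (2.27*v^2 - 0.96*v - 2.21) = 2.62*v^2 + 3.22*v - 1.33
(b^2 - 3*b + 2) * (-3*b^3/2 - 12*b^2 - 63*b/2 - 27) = -3*b^5/2 - 15*b^4/2 + 3*b^3/2 + 87*b^2/2 + 18*b - 54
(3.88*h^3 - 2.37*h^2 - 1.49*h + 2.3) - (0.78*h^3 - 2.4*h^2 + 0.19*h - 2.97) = 3.1*h^3 + 0.0299999999999998*h^2 - 1.68*h + 5.27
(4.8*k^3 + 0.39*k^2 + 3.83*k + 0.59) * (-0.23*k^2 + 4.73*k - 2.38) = -1.104*k^5 + 22.6143*k^4 - 10.4602*k^3 + 17.052*k^2 - 6.3247*k - 1.4042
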